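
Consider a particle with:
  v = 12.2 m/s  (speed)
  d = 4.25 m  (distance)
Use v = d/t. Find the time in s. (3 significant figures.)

Rearranging v = d/t for t: t = d/v.
v = 12.2 m/s; d = 4.25 m.
t = 0.3484 s

0.348 s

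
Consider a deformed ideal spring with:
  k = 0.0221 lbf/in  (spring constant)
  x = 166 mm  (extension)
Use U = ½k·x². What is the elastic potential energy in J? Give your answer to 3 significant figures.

0.0533 J

Directly: U = ½kx².
k = 0.0221 lbf/in = 3.870 N/m; x = 166 mm = 0.1660 m.
U = 0.05333 J  (the unit combination reduces to kg·m²/s² = J)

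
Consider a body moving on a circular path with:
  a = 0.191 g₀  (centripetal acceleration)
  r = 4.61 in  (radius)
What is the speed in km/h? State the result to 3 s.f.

1.69 km/h

Rearranging a = v²/r for v: v = √(a·r).
a = 0.191 g₀ = 1.873 m/s²; r = 4.61 in = 0.1171 m.
v = 0.4683 m/s
0.4683 m/s × (1 km/h / 0.2778 m/s) = 1.686 km/h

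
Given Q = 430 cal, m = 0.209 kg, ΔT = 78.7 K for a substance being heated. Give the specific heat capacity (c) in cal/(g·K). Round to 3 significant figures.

Rearranging: c = Q/(m·ΔT).
Q = 430 cal = 1799 J; m = 0.209 kg; ΔT = 78.7 K.
c = 109.4 J/(kg·K)
109.4 J/(kg·K) × (1 cal/(g·K) / 4184 J/(kg·K)) = 0.02614 cal/(g·K)

0.0261 cal/(g·K)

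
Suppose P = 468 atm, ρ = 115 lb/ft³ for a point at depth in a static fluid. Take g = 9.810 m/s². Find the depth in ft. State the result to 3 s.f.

8610 ft

Solving P = ρ·g·h for h: h = P/(ρ·g).
P = 468 atm = 4.742×10^7 Pa; ρ = 115 lb/ft³ = 1842 kg/m³; g = 9.810 m/s².
h = 2624 m
2624 m × (1 ft / 0.3048 m) = 8609 ft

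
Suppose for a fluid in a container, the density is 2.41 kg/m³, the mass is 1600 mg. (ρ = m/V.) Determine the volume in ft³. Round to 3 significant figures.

0.0234 ft³

Solving ρ = m/V for V: V = m/ρ.
ρ = 2.41 kg/m³; m = 1600 mg = 0.001600 kg.
V = 6.639×10^-4 m³
6.639×10^-4 m³ × (1 ft³ / 0.02832 m³) = 0.02345 ft³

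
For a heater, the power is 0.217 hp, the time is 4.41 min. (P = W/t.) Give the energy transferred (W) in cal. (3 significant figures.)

Solving P = W/t for W: W = P·t.
P = 0.217 hp = 161.8 W; t = 4.41 min = 264.6 s.
W = 42817 J
42817 J × (1 cal / 4.184 J) = 10233 cal

10200 cal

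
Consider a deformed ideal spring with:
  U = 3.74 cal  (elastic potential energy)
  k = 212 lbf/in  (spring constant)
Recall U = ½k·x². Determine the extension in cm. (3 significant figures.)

2.90 cm

Solving U = ½k·x² for x: x = √(2U/k).
U = 3.74 cal = 15.65 J; k = 212 lbf/in = 37127 N/m.
x = 0.02903 m
0.02903 m × (1 cm / 0.01000 m) = 2.903 cm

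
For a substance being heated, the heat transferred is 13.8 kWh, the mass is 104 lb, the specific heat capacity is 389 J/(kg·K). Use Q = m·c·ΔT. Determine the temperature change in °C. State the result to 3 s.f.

2710 °C

Rearranging: ΔT = Q/(m·c).
Q = 13.8 kWh = 4.968×10^7 J; m = 104 lb = 47.17 kg; c = 389 J/(kg·K).
ΔT = 2707 K
Since 1 °C = 1 K, 2707 °C.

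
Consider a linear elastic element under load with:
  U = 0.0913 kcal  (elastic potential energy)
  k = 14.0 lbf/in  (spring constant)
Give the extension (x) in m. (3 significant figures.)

Rearranging: x = √(2U/k).
U = 0.0913 kcal = 382.0 J; k = 14.0 lbf/in = 2452 N/m.
x = 0.5582 m

0.558 m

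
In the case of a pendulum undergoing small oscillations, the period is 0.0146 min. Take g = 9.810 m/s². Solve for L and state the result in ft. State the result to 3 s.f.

0.626 ft

Rearranging: L = g·(T/2π)².
T = 0.0146 min = 0.8760 s; g = 9.810 m/s².
L = 0.1907 m
0.1907 m × (1 ft / 0.3048 m) = 0.6256 ft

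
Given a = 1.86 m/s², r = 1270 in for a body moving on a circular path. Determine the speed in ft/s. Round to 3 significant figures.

Solving a = v²/r for v: v = √(a·r).
a = 1.86 m/s²; r = 1270 in = 32.26 m.
v = 7.746 m/s
7.746 m/s × (1 ft/s / 0.3048 m/s) = 25.41 ft/s

25.4 ft/s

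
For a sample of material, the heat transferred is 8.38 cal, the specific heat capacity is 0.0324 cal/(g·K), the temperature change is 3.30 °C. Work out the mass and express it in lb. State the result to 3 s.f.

Solving Q = m·c·ΔT for m: m = Q/(c·ΔT).
Q = 8.38 cal = 35.06 J; c = 0.0324 cal/(g·K) = 135.6 J/(kg·K); ΔT = 3.30 °C = 3.300 K.
m = 0.07838 kg
0.07838 kg × (1 lb / 0.4536 kg) = 0.1728 lb

0.173 lb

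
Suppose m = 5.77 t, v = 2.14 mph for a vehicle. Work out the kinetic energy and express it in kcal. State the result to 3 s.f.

0.631 kcal

Directly: KE = ½mv².
m = 5.77 t = 5770 kg; v = 2.14 mph = 0.9567 m/s.
KE = 2640 J
2640 J × (1 kcal / 4184 J) = 0.6311 kcal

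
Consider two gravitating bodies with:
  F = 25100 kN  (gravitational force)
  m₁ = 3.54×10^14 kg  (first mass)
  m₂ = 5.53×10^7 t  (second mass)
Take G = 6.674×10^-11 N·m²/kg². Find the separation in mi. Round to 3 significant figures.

4.48 mi

Rearranging: r = √(G·m₁m₂/F).
F = 25100 kN = 2.510×10^7 N; m₁ = 3.54×10^14 kg; m₂ = 5.53×10^7 t = 5.530×10^10 kg; G = 6.674×10^-11 N·m²/kg².
r = 7215 m
7215 m × (1 mi / 1609 m) = 4.483 mi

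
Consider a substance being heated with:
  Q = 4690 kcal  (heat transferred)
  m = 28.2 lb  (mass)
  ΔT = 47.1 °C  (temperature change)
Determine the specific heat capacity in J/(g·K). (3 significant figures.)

Rearranging Q = m·c·ΔT for c: c = Q/(m·ΔT).
Q = 4690 kcal = 1.962×10^7 J; m = 28.2 lb = 12.79 kg; ΔT = 47.1 °C = 47.10 K.
c = 32571 J/(kg·K)
32571 J/(kg·K) × (1 J/(g·K) / 1000 J/(kg·K)) = 32.57 J/(g·K)

32.6 J/(g·K)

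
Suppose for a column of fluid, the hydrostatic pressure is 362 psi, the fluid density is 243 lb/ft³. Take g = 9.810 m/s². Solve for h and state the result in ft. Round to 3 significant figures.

214 ft

Solving P = ρ·g·h for h: h = P/(ρ·g).
P = 362 psi = 2.496×10^6 Pa; ρ = 243 lb/ft³ = 3892 kg/m³; g = 9.810 m/s².
h = 65.36 m
65.36 m × (1 ft / 0.3048 m) = 214.4 ft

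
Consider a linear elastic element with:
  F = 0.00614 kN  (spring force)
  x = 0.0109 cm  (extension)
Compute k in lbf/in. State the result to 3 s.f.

322 lbf/in

From Hooke's law: k = F/x.
F = 0.00614 kN = 6.140 N; x = 0.0109 cm = 1.090×10^-4 m.
k = 56330 N/m
56330 N/m × (1 lbf/in / 175.1 N/m) = 321.7 lbf/in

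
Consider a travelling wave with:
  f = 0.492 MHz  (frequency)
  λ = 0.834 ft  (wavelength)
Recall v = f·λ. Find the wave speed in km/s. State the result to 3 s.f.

Directly: v = fλ.
f = 0.492 MHz = 4.920×10^5 Hz; λ = 0.834 ft = 0.2542 m.
v = 1.251×10^5 m/s
1.251×10^5 m/s × (1 km/s / 1000 m/s) = 125.1 km/s

125 km/s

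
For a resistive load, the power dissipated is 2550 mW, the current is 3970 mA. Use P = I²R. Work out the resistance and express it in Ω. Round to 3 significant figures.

Solving P = I²R for R: R = P/I².
P = 2550 mW = 2.550 W; I = 3970 mA = 3.970 A.
R = 0.1618 Ω

0.162 Ω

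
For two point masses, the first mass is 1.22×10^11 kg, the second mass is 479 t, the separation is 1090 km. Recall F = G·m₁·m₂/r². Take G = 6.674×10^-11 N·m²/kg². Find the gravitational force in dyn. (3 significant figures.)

0.328 dyn

From Newton's law of gravitation: F = Gm₁m₂/r².
m₁ = 1.22×10^11 kg; m₂ = 479 t = 4.790×10^5 kg; r = 1090 km = 1.090×10^6 m; G = 6.674×10^-11 N·m²/kg².
F = 3.283×10^-6 N
3.283×10^-6 N × (1 dyn / 1.000×10^-5 N) = 0.3283 dyn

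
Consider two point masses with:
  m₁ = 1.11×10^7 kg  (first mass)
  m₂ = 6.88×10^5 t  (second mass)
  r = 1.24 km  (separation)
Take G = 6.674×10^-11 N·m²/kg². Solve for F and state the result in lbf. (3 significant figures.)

From Newton's law of gravitation: F = Gm₁m₂/r².
m₁ = 1.11×10^7 kg; m₂ = 6.88×10^5 t = 6.880×10^8 kg; r = 1.24 km = 1240 m; G = 6.674×10^-11 N·m²/kg².
F = 0.3315 N
0.3315 N × (1 lbf / 4.448 N) = 0.07452 lbf

0.0745 lbf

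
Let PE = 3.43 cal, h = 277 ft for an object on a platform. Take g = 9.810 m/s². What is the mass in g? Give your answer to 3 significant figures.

17.3 g

Rearranging: m = PE/(g·h).
PE = 3.43 cal = 14.35 J; h = 277 ft = 84.43 m; g = 9.810 m/s².
m = 0.01733 kg
0.01733 kg × (1 g / 0.001000 kg) = 17.33 g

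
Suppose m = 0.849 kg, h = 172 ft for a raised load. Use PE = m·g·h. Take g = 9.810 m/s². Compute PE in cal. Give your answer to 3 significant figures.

104 cal

PE is given directly by: PE = mgh.
m = 0.849 kg; h = 172 ft = 52.43 m; g = 9.810 m/s².
PE = 436.6 J
436.6 J × (1 cal / 4.184 J) = 104.4 cal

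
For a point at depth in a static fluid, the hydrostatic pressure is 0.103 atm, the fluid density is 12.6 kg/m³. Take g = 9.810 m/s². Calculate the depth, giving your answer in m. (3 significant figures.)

Rearranging: h = P/(ρ·g).
P = 0.103 atm = 10436 Pa; ρ = 12.6 kg/m³; g = 9.810 m/s².
h = 84.43 m

84.4 m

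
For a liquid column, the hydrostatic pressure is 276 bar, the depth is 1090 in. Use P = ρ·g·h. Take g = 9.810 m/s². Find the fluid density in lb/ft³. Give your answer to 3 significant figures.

6340 lb/ft³

Rearranging P = ρ·g·h for ρ: ρ = P/(g·h).
P = 276 bar = 2.760×10^7 Pa; h = 1090 in = 27.69 m; g = 9.810 m/s².
ρ = 1.016×10^5 kg/m³
1.016×10^5 kg/m³ × (1 lb/ft³ / 16.02 kg/m³) = 6344 lb/ft³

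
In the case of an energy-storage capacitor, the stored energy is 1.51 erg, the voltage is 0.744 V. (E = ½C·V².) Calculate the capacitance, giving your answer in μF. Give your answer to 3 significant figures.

Rearranging: C = 2E/V².
E = 1.51 erg = 1.510×10^-7 J; V = 0.744 V.
C = 5.456×10^-7 F
5.456×10^-7 F × (1 μF / 1.000×10^-6 F) = 0.5456 μF

0.546 μF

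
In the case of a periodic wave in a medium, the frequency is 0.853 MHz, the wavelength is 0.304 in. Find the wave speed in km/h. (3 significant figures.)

23700 km/h

v is given directly by: v = fλ.
f = 0.853 MHz = 8.530×10^5 Hz; λ = 0.304 in = 0.007722 m.
v = 6587 m/s
6587 m/s × (1 km/h / 0.2778 m/s) = 23711 km/h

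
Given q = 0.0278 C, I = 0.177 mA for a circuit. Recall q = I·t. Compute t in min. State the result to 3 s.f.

2.62 min

Rearranging: t = q/I.
q = 0.0278 C; I = 0.177 mA = 1.770×10^-4 A.
t = 157.1 s
157.1 s × (1 min / 60.00 s) = 2.618 min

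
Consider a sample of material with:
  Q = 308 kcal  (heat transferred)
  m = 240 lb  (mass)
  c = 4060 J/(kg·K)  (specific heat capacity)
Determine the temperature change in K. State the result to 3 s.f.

Solving Q = m·c·ΔT for ΔT: ΔT = Q/(m·c).
Q = 308 kcal = 1.289×10^6 J; m = 240 lb = 108.9 kg; c = 4060 J/(kg·K).
ΔT = 2.916 K

2.92 K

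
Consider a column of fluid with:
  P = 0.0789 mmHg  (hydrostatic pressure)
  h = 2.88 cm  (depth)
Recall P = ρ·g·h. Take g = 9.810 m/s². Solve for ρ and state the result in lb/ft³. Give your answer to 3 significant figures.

Rearranging: ρ = P/(g·h).
P = 0.0789 mmHg = 10.52 Pa; h = 2.88 cm = 0.02880 m; g = 9.810 m/s².
ρ = 37.23 kg/m³
37.23 kg/m³ × (1 lb/ft³ / 16.02 kg/m³) = 2.324 lb/ft³

2.32 lb/ft³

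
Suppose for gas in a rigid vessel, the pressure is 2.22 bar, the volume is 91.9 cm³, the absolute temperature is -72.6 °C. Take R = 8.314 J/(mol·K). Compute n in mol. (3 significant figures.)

From the ideal-gas law: n = PV/(RT).
P = 2.22 bar = 2.220×10^5 Pa; V = 91.9 cm³ = 9.190×10^-5 m³; T = -72.6 °C = 200.5 K; R = 8.314 J/(mol·K).
n = 0.01224 mol

0.0122 mol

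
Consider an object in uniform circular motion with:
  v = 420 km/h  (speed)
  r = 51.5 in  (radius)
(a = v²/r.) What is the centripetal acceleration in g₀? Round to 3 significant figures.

Directly: a = v²/r.
v = 420 km/h = 116.7 m/s; r = 51.5 in = 1.308 m.
a = 10405 m/s²
10405 m/s² × (1 g₀ / 9.807 m/s²) = 1061 g₀

1060 g₀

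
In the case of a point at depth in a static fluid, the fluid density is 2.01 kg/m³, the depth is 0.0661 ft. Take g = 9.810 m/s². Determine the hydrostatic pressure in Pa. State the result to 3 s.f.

0.397 Pa

P is given directly by: P = ρgh.
ρ = 2.01 kg/m³; h = 0.0661 ft = 0.02015 m; g = 9.810 m/s².
P = 0.3973 Pa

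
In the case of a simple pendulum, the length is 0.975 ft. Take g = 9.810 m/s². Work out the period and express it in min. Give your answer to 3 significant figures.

Directly: T = 2π√(L/g).
L = 0.975 ft = 0.2972 m; g = 9.810 m/s².
T = 1.094 s
1.094 s × (1 min / 60.00 s) = 0.01823 min

0.0182 min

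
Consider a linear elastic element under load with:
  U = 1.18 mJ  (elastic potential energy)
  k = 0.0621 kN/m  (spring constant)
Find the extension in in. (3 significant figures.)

Solving U = ½k·x² for x: x = √(2U/k).
U = 1.18 mJ = 0.001180 J; k = 0.0621 kN/m = 62.10 N/m.
x = 0.006165 m
0.006165 m × (1 in / 0.02540 m) = 0.2427 in

0.243 in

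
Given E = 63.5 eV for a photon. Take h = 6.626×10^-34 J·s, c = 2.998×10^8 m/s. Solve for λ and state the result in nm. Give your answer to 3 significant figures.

Solving E = h·c/λ for λ: λ = hc/E.
E = 63.5 eV = 1.017×10^-17 J; h = 6.626×10^-34 J·s; c = 2.998×10^8 m/s.
λ = 1.953×10^-8 m
1.953×10^-8 m × (1 nm / 1.000×10^-9 m) = 19.53 nm

19.5 nm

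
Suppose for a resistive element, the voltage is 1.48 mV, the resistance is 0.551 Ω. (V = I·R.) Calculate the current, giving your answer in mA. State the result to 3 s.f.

Rearranging: I = V/R.
V = 1.48 mV = 0.001480 V; R = 0.551 Ω.
I = 0.002686 A
0.002686 A × (1 mA / 0.001000 A) = 2.686 mA

2.69 mA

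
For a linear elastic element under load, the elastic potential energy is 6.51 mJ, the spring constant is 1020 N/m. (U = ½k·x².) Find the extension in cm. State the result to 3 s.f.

Rearranging: x = √(2U/k).
U = 6.51 mJ = 0.006510 J; k = 1020 N/m.
x = 0.003573 m
0.003573 m × (1 cm / 0.01000 m) = 0.3573 cm

0.357 cm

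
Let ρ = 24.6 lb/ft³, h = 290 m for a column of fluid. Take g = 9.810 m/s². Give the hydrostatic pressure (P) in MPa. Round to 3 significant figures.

P is given directly by: P = ρgh.
ρ = 24.6 lb/ft³ = 394.1 kg/m³; h = 290 m; g = 9.810 m/s².
P = 1.121×10^6 Pa  (the unit combination reduces to kg/(m·s²) = Pa)
1.121×10^6 Pa × (1 MPa / 1.000×10^6 Pa) = 1.121 MPa

1.12 MPa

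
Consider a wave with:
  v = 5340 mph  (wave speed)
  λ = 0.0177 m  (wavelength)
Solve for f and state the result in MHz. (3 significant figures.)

Rearranging v = f·λ for f: f = v/λ.
v = 5340 mph = 2387 m/s; λ = 0.0177 m.
f = 1.349×10^5 Hz
1.349×10^5 Hz × (1 MHz / 1.000×10^6 Hz) = 0.1349 MHz

0.135 MHz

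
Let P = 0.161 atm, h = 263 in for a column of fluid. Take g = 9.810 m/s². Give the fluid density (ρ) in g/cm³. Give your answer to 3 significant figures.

0.249 g/cm³

Rearranging: ρ = P/(g·h).
P = 0.161 atm = 16313 Pa; h = 263 in = 6.680 m; g = 9.810 m/s².
ρ = 248.9 kg/m³
248.9 kg/m³ × (1 g/cm³ / 1000 kg/m³) = 0.2489 g/cm³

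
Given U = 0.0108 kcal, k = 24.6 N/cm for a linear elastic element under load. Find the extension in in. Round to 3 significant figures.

7.55 in

Rearranging: x = √(2U/k).
U = 0.0108 kcal = 45.19 J; k = 24.6 N/cm = 2460 N/m.
x = 0.1917 m
0.1917 m × (1 in / 0.02540 m) = 7.546 in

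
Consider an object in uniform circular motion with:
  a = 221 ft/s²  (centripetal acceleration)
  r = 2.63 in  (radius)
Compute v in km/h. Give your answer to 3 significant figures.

Rearranging: v = √(a·r).
a = 221 ft/s² = 67.36 m/s²; r = 2.63 in = 0.06680 m.
v = 2.121 m/s
2.121 m/s × (1 km/h / 0.2778 m/s) = 7.637 km/h

7.64 km/h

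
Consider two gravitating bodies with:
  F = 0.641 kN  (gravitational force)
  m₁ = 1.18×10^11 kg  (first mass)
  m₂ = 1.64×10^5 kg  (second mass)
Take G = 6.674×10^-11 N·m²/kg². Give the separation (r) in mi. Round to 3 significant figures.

From Newton's law of gravitation: r = √(G·m₁m₂/F).
F = 0.641 kN = 641.0 N; m₁ = 1.18×10^11 kg; m₂ = 1.64×10^5 kg; G = 6.674×10^-11 N·m²/kg².
r = 44.89 m
44.89 m × (1 mi / 1609 m) = 0.02789 mi

0.0279 mi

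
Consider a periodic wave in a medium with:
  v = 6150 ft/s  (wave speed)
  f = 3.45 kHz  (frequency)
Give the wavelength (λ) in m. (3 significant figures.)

0.543 m

Solving v = f·λ for λ: λ = v/f.
v = 6150 ft/s = 1875 m/s; f = 3.45 kHz = 3450 Hz.
λ = 0.5433 m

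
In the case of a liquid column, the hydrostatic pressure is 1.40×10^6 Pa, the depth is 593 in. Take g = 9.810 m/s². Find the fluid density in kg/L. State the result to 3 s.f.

Rearranging: ρ = P/(g·h).
P = 1.40×10^6 Pa; h = 593 in = 15.06 m; g = 9.810 m/s².
ρ = 9475 kg/m³
9475 kg/m³ × (1 kg/L / 1000 kg/m³) = 9.475 kg/L

9.47 kg/L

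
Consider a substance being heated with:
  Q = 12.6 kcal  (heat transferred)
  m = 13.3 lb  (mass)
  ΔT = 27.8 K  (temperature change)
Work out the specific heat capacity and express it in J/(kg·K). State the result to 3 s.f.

314 J/(kg·K)

Solving Q = m·c·ΔT for c: c = Q/(m·ΔT).
Q = 12.6 kcal = 52718 J; m = 13.3 lb = 6.033 kg; ΔT = 27.8 K.
c = 314.3 J/(kg·K)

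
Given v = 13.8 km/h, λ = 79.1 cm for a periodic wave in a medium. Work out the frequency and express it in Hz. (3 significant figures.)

Rearranging v = f·λ for f: f = v/λ.
v = 13.8 km/h = 3.833 m/s; λ = 79.1 cm = 0.7910 m.
f = 4.846 Hz

4.85 Hz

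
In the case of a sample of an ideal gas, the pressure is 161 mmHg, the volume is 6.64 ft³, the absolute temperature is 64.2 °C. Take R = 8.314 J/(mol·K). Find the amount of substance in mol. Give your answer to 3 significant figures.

1.44 mol

From the ideal-gas law: n = PV/(RT).
P = 161 mmHg = 21465 Pa; V = 6.64 ft³ = 0.1880 m³; T = 64.2 °C = 337.3 K; R = 8.314 J/(mol·K).
n = 1.439 mol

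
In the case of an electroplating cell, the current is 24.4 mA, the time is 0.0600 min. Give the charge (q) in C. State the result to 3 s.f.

Directly: q = It.
I = 24.4 mA = 0.02440 A; t = 0.0600 min = 3.600 s.
q = 0.08784 C

0.0878 C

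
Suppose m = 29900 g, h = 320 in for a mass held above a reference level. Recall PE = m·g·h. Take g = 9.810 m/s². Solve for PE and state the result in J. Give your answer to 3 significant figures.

2380 J

Directly: PE = mgh.
m = 29900 g = 29.90 kg; h = 320 in = 8.128 m; g = 9.810 m/s².
PE = 2384 J  (the unit combination reduces to kg·m²/s² = J)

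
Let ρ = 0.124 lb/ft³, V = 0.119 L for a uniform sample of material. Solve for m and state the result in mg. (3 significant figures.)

236 mg

Rearranging: m = ρV.
ρ = 0.124 lb/ft³ = 1.986 kg/m³; V = 0.119 L = 1.190×10^-4 m³.
m = 2.364×10^-4 kg
2.364×10^-4 kg × (1 mg / 1.000×10^-6 kg) = 236.4 mg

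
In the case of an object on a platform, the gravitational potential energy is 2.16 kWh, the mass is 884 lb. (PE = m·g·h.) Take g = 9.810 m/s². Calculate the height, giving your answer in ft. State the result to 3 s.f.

6490 ft

Rearranging PE = m·g·h for h: h = PE/(m·g).
PE = 2.16 kWh = 7.776×10^6 J; m = 884 lb = 401.0 kg; g = 9.810 m/s².
h = 1977 m
1977 m × (1 ft / 0.3048 m) = 6486 ft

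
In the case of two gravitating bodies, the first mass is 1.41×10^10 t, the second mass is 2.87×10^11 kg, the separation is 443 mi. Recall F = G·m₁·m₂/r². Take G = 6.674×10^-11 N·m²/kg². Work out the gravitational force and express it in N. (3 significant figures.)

531 N

Directly: F = Gm₁m₂/r².
m₁ = 1.41×10^10 t = 1.410×10^13 kg; m₂ = 2.87×10^11 kg; r = 443 mi = 7.129×10^5 m; G = 6.674×10^-11 N·m²/kg².
F = 531.4 N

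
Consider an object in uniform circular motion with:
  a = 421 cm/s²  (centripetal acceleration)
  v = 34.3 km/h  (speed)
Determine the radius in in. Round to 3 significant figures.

Solving a = v²/r for r: r = v²/a.
a = 421 cm/s² = 4.210 m/s²; v = 34.3 km/h = 9.528 m/s.
r = 21.56 m
21.56 m × (1 in / 0.02540 m) = 848.9 in

849 in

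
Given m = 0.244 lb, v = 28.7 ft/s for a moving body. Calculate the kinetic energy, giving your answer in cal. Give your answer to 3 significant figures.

1.01 cal

Directly: KE = ½mv².
m = 0.244 lb = 0.1107 kg; v = 28.7 ft/s = 8.748 m/s.
KE = 4.235 J  (the unit combination reduces to kg·m²/s² = J)
4.235 J × (1 cal / 4.184 J) = 1.012 cal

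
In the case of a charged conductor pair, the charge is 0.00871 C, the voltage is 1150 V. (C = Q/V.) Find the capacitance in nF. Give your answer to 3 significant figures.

Directly: C = Q/V.
Q = 0.00871 C; V = 1150 V.
C = 7.574×10^-6 F
7.574×10^-6 F × (1 nF / 1.000×10^-9 F) = 7574 nF

7570 nF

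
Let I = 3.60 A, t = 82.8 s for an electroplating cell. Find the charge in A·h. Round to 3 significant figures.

q is given directly by: q = It.
I = 3.60 A; t = 82.8 s.
q = 298.1 C  (the unit combination reduces to A·s = C)
298.1 C × (1 A·h / 3600 C) = 0.08280 A·h

0.0828 A·h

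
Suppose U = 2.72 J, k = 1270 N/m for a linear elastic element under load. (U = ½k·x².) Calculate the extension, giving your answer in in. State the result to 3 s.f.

2.58 in

Rearranging U = ½k·x² for x: x = √(2U/k).
U = 2.72 J; k = 1270 N/m.
x = 0.06545 m
0.06545 m × (1 in / 0.02540 m) = 2.577 in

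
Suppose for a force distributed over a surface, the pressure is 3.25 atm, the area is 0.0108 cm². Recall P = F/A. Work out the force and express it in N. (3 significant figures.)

0.356 N

Rearranging: F = P·A.
P = 3.25 atm = 3.293×10^5 Pa; A = 0.0108 cm² = 1.080×10^-6 m².
F = 0.3557 N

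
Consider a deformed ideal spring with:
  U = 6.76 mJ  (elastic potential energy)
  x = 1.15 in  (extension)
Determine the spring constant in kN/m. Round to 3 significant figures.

0.0158 kN/m

Solving U = ½k·x² for k: k = 2U/x².
U = 6.76 mJ = 0.006760 J; x = 1.15 in = 0.02921 m.
k = 15.85 N/m
15.85 N/m × (1 kN/m / 1000 N/m) = 0.01585 kN/m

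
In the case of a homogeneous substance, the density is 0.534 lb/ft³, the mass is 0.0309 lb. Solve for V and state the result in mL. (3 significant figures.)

1640 mL

Rearranging: V = m/ρ.
ρ = 0.534 lb/ft³ = 8.554 kg/m³; m = 0.0309 lb = 0.01402 kg.
V = 0.001639 m³
0.001639 m³ × (1 mL / 1.000×10^-6 m³) = 1639 mL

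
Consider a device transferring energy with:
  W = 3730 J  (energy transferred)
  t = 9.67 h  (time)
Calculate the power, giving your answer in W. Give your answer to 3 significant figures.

0.107 W

Directly: P = W/t.
W = 3730 J; t = 9.67 h = 34812 s.
P = 0.1071 W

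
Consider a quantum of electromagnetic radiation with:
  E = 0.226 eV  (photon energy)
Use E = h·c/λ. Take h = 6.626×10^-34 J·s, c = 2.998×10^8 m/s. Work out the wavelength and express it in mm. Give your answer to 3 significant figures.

Rearranging: λ = hc/E.
E = 0.226 eV = 3.621×10^-20 J; h = 6.626×10^-34 J·s; c = 2.998×10^8 m/s.
λ = 5.486×10^-6 m
5.486×10^-6 m × (1 mm / 0.001000 m) = 0.005486 mm

0.00549 mm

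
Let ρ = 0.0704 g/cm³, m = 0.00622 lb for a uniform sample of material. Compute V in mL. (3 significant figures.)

40.1 mL

Rearranging ρ = m/V for V: V = m/ρ.
ρ = 0.0704 g/cm³ = 70.40 kg/m³; m = 0.00622 lb = 0.002821 kg.
V = 4.008×10^-5 m³
4.008×10^-5 m³ × (1 mL / 1.000×10^-6 m³) = 40.08 mL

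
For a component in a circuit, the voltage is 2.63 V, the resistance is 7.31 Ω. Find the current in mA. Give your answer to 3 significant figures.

360 mA

Rearranging: I = V/R.
V = 2.63 V; R = 7.31 Ω.
I = 0.3598 A
0.3598 A × (1 mA / 0.001000 A) = 359.8 mA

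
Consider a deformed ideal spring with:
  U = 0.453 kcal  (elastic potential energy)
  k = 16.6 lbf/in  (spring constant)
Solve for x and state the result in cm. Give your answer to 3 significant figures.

Rearranging U = ½k·x² for x: x = √(2U/k).
U = 0.453 kcal = 1895 J; k = 16.6 lbf/in = 2907 N/m.
x = 1.142 m
1.142 m × (1 cm / 0.01000 m) = 114.2 cm

114 cm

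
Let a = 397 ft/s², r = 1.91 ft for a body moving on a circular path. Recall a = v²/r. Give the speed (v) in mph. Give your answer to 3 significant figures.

Rearranging a = v²/r for v: v = √(a·r).
a = 397 ft/s² = 121.0 m/s²; r = 1.91 ft = 0.5822 m.
v = 8.393 m/s
8.393 m/s × (1 mph / 0.4470 m/s) = 18.78 mph

18.8 mph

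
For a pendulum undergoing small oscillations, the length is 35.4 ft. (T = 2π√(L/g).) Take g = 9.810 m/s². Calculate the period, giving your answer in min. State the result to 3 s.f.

Directly: T = 2π√(L/g).
L = 35.4 ft = 10.79 m; g = 9.810 m/s².
T = 6.590 s
6.590 s × (1 min / 60.00 s) = 0.1098 min

0.110 min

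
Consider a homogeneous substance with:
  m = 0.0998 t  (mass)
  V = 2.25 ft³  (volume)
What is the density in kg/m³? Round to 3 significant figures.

Directly: ρ = m/V.
m = 0.0998 t = 99.80 kg; V = 2.25 ft³ = 0.06371 m³.
ρ = 1566 kg/m³

1570 kg/m³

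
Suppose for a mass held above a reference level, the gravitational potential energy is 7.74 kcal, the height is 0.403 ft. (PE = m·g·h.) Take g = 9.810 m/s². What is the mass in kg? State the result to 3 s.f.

26900 kg

Rearranging: m = PE/(g·h).
PE = 7.74 kcal = 32384 J; h = 0.403 ft = 0.1228 m; g = 9.810 m/s².
m = 26875 kg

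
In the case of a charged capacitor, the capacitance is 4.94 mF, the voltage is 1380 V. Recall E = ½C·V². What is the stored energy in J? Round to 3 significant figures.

4700 J

Directly: E = ½CV².
C = 4.94 mF = 0.004940 F; V = 1380 V.
E = 4704 J  (the unit combination reduces to kg·m²/s² = J)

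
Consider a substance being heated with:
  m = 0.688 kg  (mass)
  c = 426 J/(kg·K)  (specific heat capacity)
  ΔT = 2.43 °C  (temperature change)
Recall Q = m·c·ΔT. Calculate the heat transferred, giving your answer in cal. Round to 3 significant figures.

170 cal

Q is given directly by: Q = mcΔT.
m = 0.688 kg; c = 426 J/(kg·K); ΔT = 2.43 °C = 2.430 K.
Q = 712.2 J
712.2 J × (1 cal / 4.184 J) = 170.2 cal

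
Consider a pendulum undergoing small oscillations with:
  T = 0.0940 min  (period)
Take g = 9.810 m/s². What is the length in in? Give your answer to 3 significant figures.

Rearranging T = 2π√(L/g) for L: L = g·(T/2π)².
T = 0.0940 min = 5.640 s; g = 9.810 m/s².
L = 7.904 m
7.904 m × (1 in / 0.02540 m) = 311.2 in

311 in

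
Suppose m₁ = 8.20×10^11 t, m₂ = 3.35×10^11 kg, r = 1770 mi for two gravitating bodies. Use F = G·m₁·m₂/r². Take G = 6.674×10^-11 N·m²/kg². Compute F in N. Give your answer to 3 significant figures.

2260 N

From Newton's law of gravitation: F = Gm₁m₂/r².
m₁ = 8.20×10^11 t = 8.200×10^14 kg; m₂ = 3.35×10^11 kg; r = 1770 mi = 2.849×10^6 m; G = 6.674×10^-11 N·m²/kg².
F = 2259 N  (the unit combination reduces to kg·m/s² = N)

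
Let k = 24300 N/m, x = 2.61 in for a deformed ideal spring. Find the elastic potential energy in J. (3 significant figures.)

U is given directly by: U = ½kx².
k = 24300 N/m; x = 2.61 in = 0.06629 m.
U = 53.40 J  (the unit combination reduces to kg·m²/s² = J)

53.4 J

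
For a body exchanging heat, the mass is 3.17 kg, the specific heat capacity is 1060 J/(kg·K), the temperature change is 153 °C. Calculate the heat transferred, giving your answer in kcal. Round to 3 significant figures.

Directly: Q = mcΔT.
m = 3.17 kg; c = 1060 J/(kg·K); ΔT = 153 °C = 153.0 K.
Q = 5.141×10^5 J  (the unit combination reduces to kg·m²/s² = J)
5.141×10^5 J × (1 kcal / 4184 J) = 122.9 kcal

123 kcal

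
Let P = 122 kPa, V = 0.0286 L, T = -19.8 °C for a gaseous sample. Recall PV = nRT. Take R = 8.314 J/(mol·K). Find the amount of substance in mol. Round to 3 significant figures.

From the ideal-gas law: n = PV/(RT).
P = 122 kPa = 1.220×10^5 Pa; V = 0.0286 L = 2.860×10^-5 m³; T = -19.8 °C = 253.3 K; R = 8.314 J/(mol·K).
n = 0.001657 mol

0.00166 mol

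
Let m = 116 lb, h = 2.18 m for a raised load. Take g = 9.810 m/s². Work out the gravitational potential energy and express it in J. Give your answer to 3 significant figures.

1130 J

PE is given directly by: PE = mgh.
m = 116 lb = 52.62 kg; h = 2.18 m; g = 9.810 m/s².
PE = 1125 J  (the unit combination reduces to kg·m²/s² = J)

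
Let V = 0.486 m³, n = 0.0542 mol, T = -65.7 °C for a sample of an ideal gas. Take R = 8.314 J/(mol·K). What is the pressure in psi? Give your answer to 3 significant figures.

From the ideal-gas law: P = nRT/V.
V = 0.486 m³; n = 0.0542 mol; T = -65.7 °C = 207.4 K; R = 8.314 J/(mol·K).
P = 192.3 Pa
192.3 Pa × (1 psi / 6895 Pa) = 0.02790 psi

0.0279 psi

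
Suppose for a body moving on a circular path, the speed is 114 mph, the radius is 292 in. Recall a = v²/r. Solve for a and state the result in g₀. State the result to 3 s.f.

a is given directly by: a = v²/r.
v = 114 mph = 50.96 m/s; r = 292 in = 7.417 m.
a = 350.2 m/s²
350.2 m/s² × (1 g₀ / 9.807 m/s²) = 35.71 g₀

35.7 g₀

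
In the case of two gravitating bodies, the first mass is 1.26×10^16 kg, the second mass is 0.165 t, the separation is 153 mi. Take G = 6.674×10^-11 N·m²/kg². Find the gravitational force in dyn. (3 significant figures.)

229 dyn

F is given directly by: F = Gm₁m₂/r².
m₁ = 1.26×10^16 kg; m₂ = 0.165 t = 165.0 kg; r = 153 mi = 2.462×10^5 m; G = 6.674×10^-11 N·m²/kg².
F = 0.002289 N
0.002289 N × (1 dyn / 1.000×10^-5 N) = 228.9 dyn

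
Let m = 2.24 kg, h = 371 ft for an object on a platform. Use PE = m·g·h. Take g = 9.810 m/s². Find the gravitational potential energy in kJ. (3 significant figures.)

2.48 kJ

Directly: PE = mgh.
m = 2.24 kg; h = 371 ft = 113.1 m; g = 9.810 m/s².
PE = 2485 J
2485 J × (1 kJ / 1000 J) = 2.485 kJ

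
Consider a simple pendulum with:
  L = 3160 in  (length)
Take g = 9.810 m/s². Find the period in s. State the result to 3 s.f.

Directly: T = 2π√(L/g).
L = 3160 in = 80.26 m; g = 9.810 m/s².
T = 17.97 s

18.0 s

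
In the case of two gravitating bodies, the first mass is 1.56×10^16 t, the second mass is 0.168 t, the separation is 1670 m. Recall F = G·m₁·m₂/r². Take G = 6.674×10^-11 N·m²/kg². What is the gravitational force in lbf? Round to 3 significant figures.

F is given directly by: F = Gm₁m₂/r².
m₁ = 1.56×10^16 t = 1.560×10^19 kg; m₂ = 0.168 t = 168.0 kg; r = 1670 m; G = 6.674×10^-11 N·m²/kg².
F = 62717 N
62717 N × (1 lbf / 4.448 N) = 14099 lbf

14100 lbf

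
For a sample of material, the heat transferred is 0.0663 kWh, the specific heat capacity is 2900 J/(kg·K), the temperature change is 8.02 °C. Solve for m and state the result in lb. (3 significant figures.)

Solving Q = m·c·ΔT for m: m = Q/(c·ΔT).
Q = 0.0663 kWh = 2.387×10^5 J; c = 2900 J/(kg·K); ΔT = 8.02 °C = 8.020 K.
m = 10.26 kg
10.26 kg × (1 lb / 0.4536 kg) = 22.62 lb

22.6 lb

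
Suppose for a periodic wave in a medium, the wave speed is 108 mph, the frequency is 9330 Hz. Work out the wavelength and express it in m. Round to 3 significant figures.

0.00517 m

Rearranging v = f·λ for λ: λ = v/f.
v = 108 mph = 48.28 m/s; f = 9330 Hz.
λ = 0.005175 m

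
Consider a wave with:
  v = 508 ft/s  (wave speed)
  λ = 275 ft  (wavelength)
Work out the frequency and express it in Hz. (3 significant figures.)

Solving v = f·λ for f: f = v/λ.
v = 508 ft/s = 154.8 m/s; λ = 275 ft = 83.82 m.
f = 1.847 Hz

1.85 Hz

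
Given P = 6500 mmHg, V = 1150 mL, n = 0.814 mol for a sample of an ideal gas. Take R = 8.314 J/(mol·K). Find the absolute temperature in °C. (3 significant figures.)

From the ideal-gas law: T = PV/(nR).
P = 6500 mmHg = 8.666×10^5 Pa; V = 1150 mL = 0.001150 m³; n = 0.814 mol; R = 8.314 J/(mol·K).
T = 147.3 K
147.3 K − 273.15 = -125.9 °C

-126 °C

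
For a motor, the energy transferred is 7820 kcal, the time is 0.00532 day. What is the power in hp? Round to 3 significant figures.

P is given directly by: P = W/t.
W = 7820 kcal = 3.272×10^7 J; t = 0.00532 day = 459.6 s.
P = 71182 W
71182 W × (1 hp / 745.7 W) = 95.46 hp

95.5 hp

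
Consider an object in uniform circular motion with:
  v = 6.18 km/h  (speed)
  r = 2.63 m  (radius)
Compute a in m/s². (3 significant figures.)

1.12 m/s²

a is given directly by: a = v²/r.
v = 6.18 km/h = 1.717 m/s; r = 2.63 m.
a = 1.121 m/s²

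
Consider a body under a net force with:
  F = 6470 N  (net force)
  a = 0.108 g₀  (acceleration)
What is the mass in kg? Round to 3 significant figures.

6110 kg

Rearranging: m = F/a.
F = 6470 N; a = 0.108 g₀ = 1.059 m/s².
m = 6109 kg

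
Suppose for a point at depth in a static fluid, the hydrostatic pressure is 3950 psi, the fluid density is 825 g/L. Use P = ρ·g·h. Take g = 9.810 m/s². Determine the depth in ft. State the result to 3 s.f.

11000 ft

Solving P = ρ·g·h for h: h = P/(ρ·g).
P = 3950 psi = 2.723×10^7 Pa; ρ = 825 g/L = 825.0 kg/m³; g = 9.810 m/s².
h = 3365 m
3365 m × (1 ft / 0.3048 m) = 11040 ft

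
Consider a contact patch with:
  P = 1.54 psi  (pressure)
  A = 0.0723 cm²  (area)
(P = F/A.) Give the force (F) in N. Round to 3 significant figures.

0.0768 N

Rearranging: F = P·A.
P = 1.54 psi = 10618 Pa; A = 0.0723 cm² = 7.230×10^-6 m².
F = 0.07677 N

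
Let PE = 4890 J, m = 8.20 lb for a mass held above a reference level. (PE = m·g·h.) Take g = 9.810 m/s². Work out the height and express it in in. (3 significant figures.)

Rearranging: h = PE/(m·g).
PE = 4890 J; m = 8.20 lb = 3.719 kg; g = 9.810 m/s².
h = 134.0 m
134.0 m × (1 in / 0.02540 m) = 5276 in

5280 in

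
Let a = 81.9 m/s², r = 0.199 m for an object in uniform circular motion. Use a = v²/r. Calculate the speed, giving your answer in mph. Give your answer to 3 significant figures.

9.03 mph

Rearranging: v = √(a·r).
a = 81.9 m/s²; r = 0.199 m.
v = 4.037 m/s
4.037 m/s × (1 mph / 0.4470 m/s) = 9.031 mph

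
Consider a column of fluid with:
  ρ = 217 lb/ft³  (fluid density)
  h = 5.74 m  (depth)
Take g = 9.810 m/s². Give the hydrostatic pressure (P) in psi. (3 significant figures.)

P is given directly by: P = ρgh.
ρ = 217 lb/ft³ = 3476 kg/m³; h = 5.74 m; g = 9.810 m/s².
P = 1.957×10^5 Pa  (the unit combination reduces to kg/(m·s²) = Pa)
1.957×10^5 Pa × (1 psi / 6895 Pa) = 28.39 psi

28.4 psi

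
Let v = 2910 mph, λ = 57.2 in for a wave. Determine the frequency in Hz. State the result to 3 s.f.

Rearranging: f = v/λ.
v = 2910 mph = 1301 m/s; λ = 57.2 in = 1.453 m.
f = 895.4 Hz

895 Hz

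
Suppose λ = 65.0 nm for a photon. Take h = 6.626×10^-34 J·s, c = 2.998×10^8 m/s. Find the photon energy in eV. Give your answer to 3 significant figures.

E is given directly by: E = hc/λ.
λ = 65.0 nm = 6.500×10^-8 m; h = 6.626×10^-34 J·s; c = 2.998×10^8 m/s.
E = 3.056×10^-18 J
3.056×10^-18 J × (1 eV / 1.602×10^-19 J) = 19.07 eV

19.1 eV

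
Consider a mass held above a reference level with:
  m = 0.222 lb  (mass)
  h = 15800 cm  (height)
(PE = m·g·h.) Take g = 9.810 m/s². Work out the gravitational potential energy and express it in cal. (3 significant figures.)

37.3 cal

PE is given directly by: PE = mgh.
m = 0.222 lb = 0.1007 kg; h = 15800 cm = 158.0 m; g = 9.810 m/s².
PE = 156.1 J  (the unit combination reduces to kg·m²/s² = J)
156.1 J × (1 cal / 4.184 J) = 37.30 cal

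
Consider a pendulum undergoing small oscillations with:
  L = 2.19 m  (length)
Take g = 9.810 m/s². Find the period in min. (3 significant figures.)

0.0495 min

T is given directly by: T = 2π√(L/g).
L = 2.19 m; g = 9.810 m/s².
T = 2.969 s
2.969 s × (1 min / 60.00 s) = 0.04948 min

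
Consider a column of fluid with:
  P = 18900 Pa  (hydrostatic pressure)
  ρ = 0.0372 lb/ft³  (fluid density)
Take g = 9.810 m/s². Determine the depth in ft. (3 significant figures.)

Solving P = ρ·g·h for h: h = P/(ρ·g).
P = 18900 Pa; ρ = 0.0372 lb/ft³ = 0.5959 kg/m³; g = 9.810 m/s².
h = 3233 m
3233 m × (1 ft / 0.3048 m) = 10608 ft

10600 ft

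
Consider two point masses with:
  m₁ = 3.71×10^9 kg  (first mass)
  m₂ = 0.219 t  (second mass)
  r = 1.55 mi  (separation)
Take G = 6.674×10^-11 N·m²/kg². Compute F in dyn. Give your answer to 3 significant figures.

From Newton's law of gravitation: F = Gm₁m₂/r².
m₁ = 3.71×10^9 kg; m₂ = 0.219 t = 219.0 kg; r = 1.55 mi = 2494 m; G = 6.674×10^-11 N·m²/kg².
F = 8.715×10^-6 N
8.715×10^-6 N × (1 dyn / 1.000×10^-5 N) = 0.8715 dyn

0.871 dyn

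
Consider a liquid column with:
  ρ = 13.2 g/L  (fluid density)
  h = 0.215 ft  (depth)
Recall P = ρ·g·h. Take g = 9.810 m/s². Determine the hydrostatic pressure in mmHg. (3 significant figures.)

0.0636 mmHg

P is given directly by: P = ρgh.
ρ = 13.2 g/L = 13.20 kg/m³; h = 0.215 ft = 0.06553 m; g = 9.810 m/s².
P = 8.486 Pa  (the unit combination reduces to kg/(m·s²) = Pa)
8.486 Pa × (1 mmHg / 133.3 Pa) = 0.06365 mmHg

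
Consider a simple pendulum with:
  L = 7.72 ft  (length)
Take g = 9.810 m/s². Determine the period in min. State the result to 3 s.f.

Directly: T = 2π√(L/g).
L = 7.72 ft = 2.353 m; g = 9.810 m/s².
T = 3.077 s
3.077 s × (1 min / 60.00 s) = 0.05129 min

0.0513 min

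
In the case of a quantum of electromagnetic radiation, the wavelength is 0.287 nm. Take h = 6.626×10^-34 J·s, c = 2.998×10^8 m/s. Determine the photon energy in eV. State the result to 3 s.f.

4320 eV

E is given directly by: E = hc/λ.
λ = 0.287 nm = 2.870×10^-10 m; h = 6.626×10^-34 J·s; c = 2.998×10^8 m/s.
E = 6.922×10^-16 J  (the unit combination reduces to kg·m²/s² = J)
6.922×10^-16 J × (1 eV / 1.602×10^-19 J) = 4320 eV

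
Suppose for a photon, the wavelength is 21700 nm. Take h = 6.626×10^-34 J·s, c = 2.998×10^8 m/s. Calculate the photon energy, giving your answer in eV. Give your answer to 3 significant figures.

0.0571 eV

Directly: E = hc/λ.
λ = 21700 nm = 2.170×10^-5 m; h = 6.626×10^-34 J·s; c = 2.998×10^8 m/s.
E = 9.154×10^-21 J
9.154×10^-21 J × (1 eV / 1.602×10^-19 J) = 0.05714 eV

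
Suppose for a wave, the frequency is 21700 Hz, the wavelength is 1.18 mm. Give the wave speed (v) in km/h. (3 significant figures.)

92.2 km/h

Directly: v = fλ.
f = 21700 Hz; λ = 1.18 mm = 0.001180 m.
v = 25.61 m/s
25.61 m/s × (1 km/h / 0.2778 m/s) = 92.18 km/h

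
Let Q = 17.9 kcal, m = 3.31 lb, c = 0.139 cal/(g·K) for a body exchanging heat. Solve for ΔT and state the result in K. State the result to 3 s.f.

Solving Q = m·c·ΔT for ΔT: ΔT = Q/(m·c).
Q = 17.9 kcal = 74894 J; m = 3.31 lb = 1.501 kg; c = 0.139 cal/(g·K) = 581.6 J/(kg·K).
ΔT = 85.77 K

85.8 K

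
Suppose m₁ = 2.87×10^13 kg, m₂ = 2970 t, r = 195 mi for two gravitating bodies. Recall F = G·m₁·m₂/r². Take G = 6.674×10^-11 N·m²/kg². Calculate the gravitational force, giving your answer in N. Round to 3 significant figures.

F is given directly by: F = Gm₁m₂/r².
m₁ = 2.87×10^13 kg; m₂ = 2970 t = 2.970×10^6 kg; r = 195 mi = 3.138×10^5 m; G = 6.674×10^-11 N·m²/kg².
F = 0.05776 N  (the unit combination reduces to kg·m/s² = N)

0.0578 N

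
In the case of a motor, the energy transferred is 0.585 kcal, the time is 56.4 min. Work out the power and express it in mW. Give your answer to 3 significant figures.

P is given directly by: P = W/t.
W = 0.585 kcal = 2448 J; t = 56.4 min = 3384 s.
P = 0.7233 W
0.7233 W × (1 mW / 0.001000 W) = 723.3 mW

723 mW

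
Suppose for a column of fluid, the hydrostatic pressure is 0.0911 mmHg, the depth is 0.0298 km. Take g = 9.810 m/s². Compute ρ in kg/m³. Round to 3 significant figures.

0.0415 kg/m³

Rearranging P = ρ·g·h for ρ: ρ = P/(g·h).
P = 0.0911 mmHg = 12.15 Pa; h = 0.0298 km = 29.80 m; g = 9.810 m/s².
ρ = 0.04155 kg/m³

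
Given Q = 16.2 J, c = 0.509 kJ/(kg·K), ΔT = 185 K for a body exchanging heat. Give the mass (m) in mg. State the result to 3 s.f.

172 mg

Rearranging: m = Q/(c·ΔT).
Q = 16.2 J; c = 0.509 kJ/(kg·K) = 509.0 J/(kg·K); ΔT = 185 K.
m = 1.720×10^-4 kg
1.720×10^-4 kg × (1 mg / 1.000×10^-6 kg) = 172.0 mg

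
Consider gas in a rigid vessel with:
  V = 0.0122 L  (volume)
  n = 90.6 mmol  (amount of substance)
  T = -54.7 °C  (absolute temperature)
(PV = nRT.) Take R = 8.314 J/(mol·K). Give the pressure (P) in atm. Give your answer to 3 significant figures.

From the ideal-gas law: P = nRT/V.
V = 0.0122 L = 1.220×10^-5 m³; n = 90.6 mmol = 0.09060 mol; T = -54.7 °C = 218.4 K; R = 8.314 J/(mol·K).
P = 1.349×10^7 Pa  (the unit combination reduces to kg/(m·s²) = Pa)
1.349×10^7 Pa × (1 atm / 1.013×10^5 Pa) = 133.1 atm

133 atm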